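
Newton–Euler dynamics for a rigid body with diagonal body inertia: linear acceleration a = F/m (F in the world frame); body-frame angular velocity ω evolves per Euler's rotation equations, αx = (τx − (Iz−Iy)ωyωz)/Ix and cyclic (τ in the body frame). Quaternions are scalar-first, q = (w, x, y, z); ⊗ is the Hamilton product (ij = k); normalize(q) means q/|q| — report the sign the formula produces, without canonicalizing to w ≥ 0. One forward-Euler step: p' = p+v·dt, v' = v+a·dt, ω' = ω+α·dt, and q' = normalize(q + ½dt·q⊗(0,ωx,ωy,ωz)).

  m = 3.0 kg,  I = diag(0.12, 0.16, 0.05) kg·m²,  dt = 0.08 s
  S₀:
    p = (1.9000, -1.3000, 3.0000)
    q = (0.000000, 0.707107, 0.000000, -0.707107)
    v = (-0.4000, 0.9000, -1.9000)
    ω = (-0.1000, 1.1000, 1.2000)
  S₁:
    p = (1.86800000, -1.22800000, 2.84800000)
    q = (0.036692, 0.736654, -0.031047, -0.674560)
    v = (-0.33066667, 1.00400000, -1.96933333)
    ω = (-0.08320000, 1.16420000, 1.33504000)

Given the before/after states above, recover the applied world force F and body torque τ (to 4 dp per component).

v₁ − v₀ = (0.06933333, 0.10400000, -0.06933333)
applied force F = (2.6000, 3.9000, -2.6000)
rate change Δω = (0.01680000, 0.06420000, 0.13504000)
ω₀×(Iω₀) = (-0.1452, -0.0084, -0.0044)
applied torque τ = (-0.1200, 0.1200, 0.0800)

F = (2.6000, 3.9000, -2.6000)
τ = (-0.1200, 0.1200, 0.0800)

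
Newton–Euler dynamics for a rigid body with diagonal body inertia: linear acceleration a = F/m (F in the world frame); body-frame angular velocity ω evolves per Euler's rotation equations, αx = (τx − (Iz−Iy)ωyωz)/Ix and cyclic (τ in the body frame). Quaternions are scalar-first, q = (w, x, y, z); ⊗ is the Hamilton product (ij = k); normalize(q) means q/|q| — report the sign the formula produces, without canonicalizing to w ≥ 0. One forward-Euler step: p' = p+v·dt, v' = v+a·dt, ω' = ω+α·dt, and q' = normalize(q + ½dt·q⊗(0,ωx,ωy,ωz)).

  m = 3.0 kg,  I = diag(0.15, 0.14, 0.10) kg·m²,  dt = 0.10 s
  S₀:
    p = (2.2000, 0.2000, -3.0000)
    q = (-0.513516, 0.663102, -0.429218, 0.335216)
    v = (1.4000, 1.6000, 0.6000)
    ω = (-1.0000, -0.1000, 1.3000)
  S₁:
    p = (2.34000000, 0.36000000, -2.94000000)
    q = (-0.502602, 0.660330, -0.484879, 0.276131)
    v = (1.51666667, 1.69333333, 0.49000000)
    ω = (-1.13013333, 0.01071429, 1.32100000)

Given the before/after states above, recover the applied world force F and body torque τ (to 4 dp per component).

Δv = v₁−v₀ = (0.11666667, 0.09333333, -0.11000000)
applied force F = (3.5000, 2.8000, -3.3000)
ω₁ − ω₀ = (-0.13013333, 0.11071429, 0.02100000)
gyro term ω₀×Iω₀ = (0.0052, -0.0650, -0.0010)
τ = I·(Δω/dt) + ω₀×(Iω₀) = (-0.1900, 0.0900, 0.0200)

F = (3.5000, 2.8000, -3.3000)
τ = (-0.1900, 0.0900, 0.0200)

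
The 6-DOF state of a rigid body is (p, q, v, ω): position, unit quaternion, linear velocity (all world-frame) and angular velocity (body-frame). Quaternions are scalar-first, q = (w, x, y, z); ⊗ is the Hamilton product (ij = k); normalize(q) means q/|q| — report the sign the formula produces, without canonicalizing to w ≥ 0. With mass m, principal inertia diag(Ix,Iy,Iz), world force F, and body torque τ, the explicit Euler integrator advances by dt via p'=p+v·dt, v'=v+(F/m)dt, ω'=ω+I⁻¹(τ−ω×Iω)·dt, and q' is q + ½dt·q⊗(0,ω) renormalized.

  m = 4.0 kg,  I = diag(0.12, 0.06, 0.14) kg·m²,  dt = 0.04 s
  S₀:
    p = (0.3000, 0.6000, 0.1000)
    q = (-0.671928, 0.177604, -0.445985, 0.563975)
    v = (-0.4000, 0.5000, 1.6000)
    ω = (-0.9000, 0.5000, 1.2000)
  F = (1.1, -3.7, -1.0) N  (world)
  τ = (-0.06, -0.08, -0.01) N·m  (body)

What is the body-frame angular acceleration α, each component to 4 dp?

α = (-0.9000, -1.6933, -0.2643)

precession coupling ω×(Iω) = (0.0480, 0.0216, 0.0270)
α = I⁻¹(τ − ω×Iω) = (-0.9000, -1.6933, -0.2643)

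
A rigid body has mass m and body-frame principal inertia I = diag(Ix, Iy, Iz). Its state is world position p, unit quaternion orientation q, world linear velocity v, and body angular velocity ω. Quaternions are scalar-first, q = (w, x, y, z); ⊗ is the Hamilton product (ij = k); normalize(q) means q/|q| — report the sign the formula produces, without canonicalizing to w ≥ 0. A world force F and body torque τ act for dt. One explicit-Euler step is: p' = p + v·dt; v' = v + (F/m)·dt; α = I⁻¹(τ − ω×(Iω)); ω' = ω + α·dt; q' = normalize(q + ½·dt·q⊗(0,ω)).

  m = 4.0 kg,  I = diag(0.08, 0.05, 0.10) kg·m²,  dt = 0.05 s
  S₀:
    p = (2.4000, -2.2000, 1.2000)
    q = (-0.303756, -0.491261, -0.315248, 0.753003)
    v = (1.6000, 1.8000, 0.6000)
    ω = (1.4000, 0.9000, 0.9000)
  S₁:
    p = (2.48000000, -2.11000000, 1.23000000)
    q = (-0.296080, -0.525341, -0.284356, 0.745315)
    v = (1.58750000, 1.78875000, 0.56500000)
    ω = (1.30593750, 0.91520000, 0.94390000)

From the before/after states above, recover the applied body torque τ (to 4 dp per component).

ω₁ − ω₀ = (-0.09406250, 0.01520000, 0.04390000)
ω₀×(Iω₀) = (0.0405, -0.0252, -0.0378)
applied torque τ = (-0.1100, -0.0100, 0.0500)

τ = (-0.1100, -0.0100, 0.0500)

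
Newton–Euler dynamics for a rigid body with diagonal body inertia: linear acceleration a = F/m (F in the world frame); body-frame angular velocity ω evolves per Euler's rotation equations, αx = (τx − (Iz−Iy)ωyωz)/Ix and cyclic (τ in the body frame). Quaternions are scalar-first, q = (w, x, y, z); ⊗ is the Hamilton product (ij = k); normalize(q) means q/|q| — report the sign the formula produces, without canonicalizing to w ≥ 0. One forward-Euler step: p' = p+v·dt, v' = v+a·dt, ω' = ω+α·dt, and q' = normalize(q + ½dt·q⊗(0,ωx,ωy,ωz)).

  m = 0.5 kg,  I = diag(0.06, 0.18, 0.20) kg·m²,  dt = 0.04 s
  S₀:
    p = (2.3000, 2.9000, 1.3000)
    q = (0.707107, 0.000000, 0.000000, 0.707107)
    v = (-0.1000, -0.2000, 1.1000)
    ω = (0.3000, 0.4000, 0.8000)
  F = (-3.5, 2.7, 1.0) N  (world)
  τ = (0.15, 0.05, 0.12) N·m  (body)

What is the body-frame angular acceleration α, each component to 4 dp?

ω×(Iω) gyroscopic = (0.0064, -0.0336, 0.0144)
(τ − ω×Iω)/I = (2.3933, 0.4644, 0.5280)

α = (2.3933, 0.4644, 0.5280)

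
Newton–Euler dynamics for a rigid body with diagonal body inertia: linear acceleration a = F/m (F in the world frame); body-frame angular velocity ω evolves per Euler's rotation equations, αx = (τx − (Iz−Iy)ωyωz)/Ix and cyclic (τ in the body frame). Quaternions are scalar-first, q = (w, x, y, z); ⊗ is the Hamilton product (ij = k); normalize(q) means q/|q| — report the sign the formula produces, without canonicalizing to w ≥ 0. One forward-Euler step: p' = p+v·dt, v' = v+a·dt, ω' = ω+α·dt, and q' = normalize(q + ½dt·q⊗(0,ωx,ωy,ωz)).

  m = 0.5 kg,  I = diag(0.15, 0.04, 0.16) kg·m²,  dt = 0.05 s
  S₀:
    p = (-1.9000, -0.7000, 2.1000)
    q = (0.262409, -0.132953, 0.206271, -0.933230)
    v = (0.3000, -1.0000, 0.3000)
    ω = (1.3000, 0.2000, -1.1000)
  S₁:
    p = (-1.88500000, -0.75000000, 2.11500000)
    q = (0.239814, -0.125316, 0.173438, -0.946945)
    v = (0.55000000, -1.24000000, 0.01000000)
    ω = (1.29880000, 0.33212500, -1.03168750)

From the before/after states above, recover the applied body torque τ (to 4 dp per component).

ω₁ − ω₀ = (-0.00120000, 0.13212500, 0.06831250)
gyro term ω₀×Iω₀ = (-0.0264, 0.0143, -0.0286)
τ = I·(Δω/dt) + ω₀×(Iω₀) = (-0.0300, 0.1200, 0.1900)

τ = (-0.0300, 0.1200, 0.1900)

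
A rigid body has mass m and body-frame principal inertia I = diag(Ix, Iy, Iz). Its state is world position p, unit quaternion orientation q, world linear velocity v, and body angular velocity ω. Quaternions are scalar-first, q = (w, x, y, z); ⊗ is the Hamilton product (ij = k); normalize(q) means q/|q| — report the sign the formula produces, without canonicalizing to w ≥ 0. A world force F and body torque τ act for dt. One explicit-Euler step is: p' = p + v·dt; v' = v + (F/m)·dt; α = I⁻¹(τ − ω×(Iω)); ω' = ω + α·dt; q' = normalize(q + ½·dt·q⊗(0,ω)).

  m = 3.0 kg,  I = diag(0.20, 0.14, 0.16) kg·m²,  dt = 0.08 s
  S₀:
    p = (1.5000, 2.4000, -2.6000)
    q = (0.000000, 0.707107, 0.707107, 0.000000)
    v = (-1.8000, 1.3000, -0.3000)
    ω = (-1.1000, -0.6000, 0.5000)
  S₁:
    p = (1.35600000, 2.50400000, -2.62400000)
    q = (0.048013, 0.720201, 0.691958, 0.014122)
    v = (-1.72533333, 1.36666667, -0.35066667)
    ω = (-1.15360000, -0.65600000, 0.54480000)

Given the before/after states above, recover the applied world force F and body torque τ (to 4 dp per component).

F = (2.8000, 2.5000, -1.9000)
τ = (-0.1400, -0.1200, 0.0500)

Δω = ω₁−ω₀ = (-0.05360000, -0.05600000, 0.04480000)
gyro term ω₀×Iω₀ = (-0.0060, -0.0220, -0.0396)
I·α + gyro = (-0.1400, -0.1200, 0.0500)
velocity change Δv = (0.07466667, 0.06666667, -0.05066667)
applied force F = (2.8000, 2.5000, -1.9000)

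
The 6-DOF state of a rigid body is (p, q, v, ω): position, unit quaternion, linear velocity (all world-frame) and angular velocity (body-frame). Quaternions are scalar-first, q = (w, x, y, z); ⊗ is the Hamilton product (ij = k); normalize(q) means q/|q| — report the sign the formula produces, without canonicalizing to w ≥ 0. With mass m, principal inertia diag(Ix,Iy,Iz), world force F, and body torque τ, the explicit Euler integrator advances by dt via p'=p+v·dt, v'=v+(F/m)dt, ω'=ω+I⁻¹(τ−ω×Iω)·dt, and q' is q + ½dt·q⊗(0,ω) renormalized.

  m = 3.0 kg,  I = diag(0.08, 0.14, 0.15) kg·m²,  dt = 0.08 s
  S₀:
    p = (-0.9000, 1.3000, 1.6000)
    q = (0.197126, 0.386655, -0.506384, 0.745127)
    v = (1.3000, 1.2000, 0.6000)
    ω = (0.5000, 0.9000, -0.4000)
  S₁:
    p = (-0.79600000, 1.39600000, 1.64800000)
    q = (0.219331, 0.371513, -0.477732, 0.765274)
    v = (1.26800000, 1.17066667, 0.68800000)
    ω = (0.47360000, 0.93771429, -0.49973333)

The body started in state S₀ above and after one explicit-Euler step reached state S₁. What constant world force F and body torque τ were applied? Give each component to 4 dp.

Δω = ω₁−ω₀ = (-0.02640000, 0.03771429, -0.09973333)
I·α + gyro = (-0.0300, 0.0800, -0.1600)
velocity change Δv = (-0.03200000, -0.02933333, 0.08800000)
m·(v₁−v₀)/dt = (-1.2000, -1.1000, 3.3000)

F = (-1.2000, -1.1000, 3.3000)
τ = (-0.0300, 0.0800, -0.1600)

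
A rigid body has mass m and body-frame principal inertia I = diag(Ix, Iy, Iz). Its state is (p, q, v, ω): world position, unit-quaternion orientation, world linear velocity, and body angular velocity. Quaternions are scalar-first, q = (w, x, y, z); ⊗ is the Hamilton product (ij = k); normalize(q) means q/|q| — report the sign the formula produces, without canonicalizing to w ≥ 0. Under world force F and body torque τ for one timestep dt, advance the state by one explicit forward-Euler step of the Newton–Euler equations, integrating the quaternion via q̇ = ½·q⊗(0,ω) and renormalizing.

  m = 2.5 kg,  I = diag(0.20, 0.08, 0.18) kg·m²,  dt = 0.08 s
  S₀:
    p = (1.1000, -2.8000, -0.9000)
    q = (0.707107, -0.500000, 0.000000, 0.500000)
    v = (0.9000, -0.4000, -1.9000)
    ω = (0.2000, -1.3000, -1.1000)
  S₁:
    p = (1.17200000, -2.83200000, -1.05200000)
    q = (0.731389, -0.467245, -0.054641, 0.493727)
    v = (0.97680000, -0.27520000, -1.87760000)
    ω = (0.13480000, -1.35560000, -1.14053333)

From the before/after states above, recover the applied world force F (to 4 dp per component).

v₁ − v₀ = (0.07680000, 0.12480000, 0.02240000)
applied force F = (2.4000, 3.9000, 0.7000)

F = (2.4000, 3.9000, 0.7000)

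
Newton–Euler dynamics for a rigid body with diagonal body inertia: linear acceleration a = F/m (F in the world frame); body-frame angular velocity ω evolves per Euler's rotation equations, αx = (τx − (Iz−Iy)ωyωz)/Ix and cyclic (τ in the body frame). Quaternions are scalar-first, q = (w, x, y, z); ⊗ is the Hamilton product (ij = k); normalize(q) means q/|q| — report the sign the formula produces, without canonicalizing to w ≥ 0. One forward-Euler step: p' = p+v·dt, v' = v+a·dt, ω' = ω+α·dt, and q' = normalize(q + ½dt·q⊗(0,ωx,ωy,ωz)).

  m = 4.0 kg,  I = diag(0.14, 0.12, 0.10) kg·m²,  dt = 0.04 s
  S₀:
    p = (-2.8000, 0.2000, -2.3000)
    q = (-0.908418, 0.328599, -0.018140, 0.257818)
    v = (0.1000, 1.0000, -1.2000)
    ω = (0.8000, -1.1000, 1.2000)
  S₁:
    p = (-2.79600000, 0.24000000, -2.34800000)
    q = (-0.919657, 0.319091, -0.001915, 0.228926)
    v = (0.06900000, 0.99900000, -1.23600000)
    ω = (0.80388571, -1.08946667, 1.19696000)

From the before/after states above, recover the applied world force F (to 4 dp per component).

v₁ − v₀ = (-0.03100000, -0.00100000, -0.03600000)
applied force F = (-3.1000, -0.1000, -3.6000)

F = (-3.1000, -0.1000, -3.6000)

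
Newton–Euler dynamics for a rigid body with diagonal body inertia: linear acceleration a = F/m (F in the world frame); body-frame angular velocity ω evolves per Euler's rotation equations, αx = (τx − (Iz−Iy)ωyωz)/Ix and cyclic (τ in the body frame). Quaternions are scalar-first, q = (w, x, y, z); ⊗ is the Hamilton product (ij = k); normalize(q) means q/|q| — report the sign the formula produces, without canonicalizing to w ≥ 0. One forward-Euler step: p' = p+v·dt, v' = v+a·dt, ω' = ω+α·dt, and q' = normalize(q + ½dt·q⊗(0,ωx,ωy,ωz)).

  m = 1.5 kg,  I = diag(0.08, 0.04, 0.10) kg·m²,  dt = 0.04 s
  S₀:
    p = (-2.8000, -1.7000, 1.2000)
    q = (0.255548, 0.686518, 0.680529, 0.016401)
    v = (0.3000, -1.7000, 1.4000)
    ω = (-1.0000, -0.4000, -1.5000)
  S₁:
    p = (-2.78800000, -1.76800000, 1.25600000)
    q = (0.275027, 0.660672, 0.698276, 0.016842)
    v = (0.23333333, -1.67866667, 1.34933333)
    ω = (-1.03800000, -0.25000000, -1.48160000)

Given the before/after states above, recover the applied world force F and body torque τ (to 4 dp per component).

Δv = v₁−v₀ = (-0.06666667, 0.02133333, -0.05066667)
m·(v₁−v₀)/dt = (-2.5000, 0.8000, -1.9000)
Δω = ω₁−ω₀ = (-0.03800000, 0.15000000, 0.01840000)
ω₀×(Iω₀) = (0.0360, -0.0300, -0.0160)
applied torque τ = (-0.0400, 0.1200, 0.0300)

F = (-2.5000, 0.8000, -1.9000)
τ = (-0.0400, 0.1200, 0.0300)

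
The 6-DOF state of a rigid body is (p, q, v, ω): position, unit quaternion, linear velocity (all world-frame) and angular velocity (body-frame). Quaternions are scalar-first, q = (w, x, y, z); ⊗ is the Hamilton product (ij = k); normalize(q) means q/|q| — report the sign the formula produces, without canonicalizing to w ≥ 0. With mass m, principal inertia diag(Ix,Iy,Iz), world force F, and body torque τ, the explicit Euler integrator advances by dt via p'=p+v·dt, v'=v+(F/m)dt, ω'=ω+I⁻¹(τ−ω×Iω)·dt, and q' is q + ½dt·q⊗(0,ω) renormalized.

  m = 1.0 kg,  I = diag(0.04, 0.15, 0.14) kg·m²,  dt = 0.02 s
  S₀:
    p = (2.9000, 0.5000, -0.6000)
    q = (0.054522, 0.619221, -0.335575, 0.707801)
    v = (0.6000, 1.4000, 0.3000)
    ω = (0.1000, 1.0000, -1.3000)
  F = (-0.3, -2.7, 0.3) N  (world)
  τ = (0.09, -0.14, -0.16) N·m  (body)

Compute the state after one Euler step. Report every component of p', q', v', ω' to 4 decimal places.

p' = (2.9120, 0.5280, -0.5940)
q' = (0.0665, 0.6165, -0.3262, 0.7135)
v' = (0.5940, 1.3460, 0.3060)
ω' = (0.1385, 0.9796, -1.3244)

angular accel α = (1.9250, -1.0200, -1.2214)
ω + α·dt = (0.1385, 0.9796, -1.3244)
2q̇ = q⊗(0,ω) = (1.1937942, -0.2661013, 0.9302894, 0.5818999)
q + ½dt·q⊗(0,ω), renormalized = (0.0665, 0.6165, -0.3262, 0.7135)
a = (-0.3000, -2.7000, 0.3000)
p + v·dt = (2.9120, 0.5280, -0.5940)
v + (F/m)dt = (0.5940, 1.3460, 0.3060)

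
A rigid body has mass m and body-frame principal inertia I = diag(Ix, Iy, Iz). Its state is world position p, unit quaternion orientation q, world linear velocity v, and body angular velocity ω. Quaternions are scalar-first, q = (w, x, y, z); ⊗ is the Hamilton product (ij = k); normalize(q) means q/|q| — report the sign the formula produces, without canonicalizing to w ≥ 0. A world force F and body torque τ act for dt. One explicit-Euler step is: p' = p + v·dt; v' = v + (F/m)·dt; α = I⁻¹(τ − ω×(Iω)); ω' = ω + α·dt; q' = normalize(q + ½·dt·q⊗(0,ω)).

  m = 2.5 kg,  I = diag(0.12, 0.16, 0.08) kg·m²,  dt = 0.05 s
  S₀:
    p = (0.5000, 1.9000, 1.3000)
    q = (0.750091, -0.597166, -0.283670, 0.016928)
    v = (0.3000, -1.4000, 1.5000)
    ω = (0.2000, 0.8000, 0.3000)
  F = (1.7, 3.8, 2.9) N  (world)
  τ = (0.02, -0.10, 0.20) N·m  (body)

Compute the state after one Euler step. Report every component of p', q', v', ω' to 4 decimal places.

p' = (0.5150, 1.8300, 1.3750)
q' = (0.7584, -0.5957, -0.2640, 0.0120)
v' = (0.3340, -1.3240, 1.5580)
ω' = (0.2163, 0.7680, 0.4210)

gyro term ω×Iω = (-0.0192, 0.0024, 0.0064)
(τ − ω×Iω)/I = (0.3267, -0.6400, 2.4200)
new body rate ω' = (0.2163, 0.7680, 0.4210)
2q̇ = q⊗(0,ω) = (0.3412908, 0.0513748, 0.7826082, -0.1959715)
updated quaternion q' = (0.7584, -0.5957, -0.2640, 0.0120)
new position p' = (0.5150, 1.8300, 1.3750)
v' = v + a·dt = (0.3340, -1.3240, 1.5580)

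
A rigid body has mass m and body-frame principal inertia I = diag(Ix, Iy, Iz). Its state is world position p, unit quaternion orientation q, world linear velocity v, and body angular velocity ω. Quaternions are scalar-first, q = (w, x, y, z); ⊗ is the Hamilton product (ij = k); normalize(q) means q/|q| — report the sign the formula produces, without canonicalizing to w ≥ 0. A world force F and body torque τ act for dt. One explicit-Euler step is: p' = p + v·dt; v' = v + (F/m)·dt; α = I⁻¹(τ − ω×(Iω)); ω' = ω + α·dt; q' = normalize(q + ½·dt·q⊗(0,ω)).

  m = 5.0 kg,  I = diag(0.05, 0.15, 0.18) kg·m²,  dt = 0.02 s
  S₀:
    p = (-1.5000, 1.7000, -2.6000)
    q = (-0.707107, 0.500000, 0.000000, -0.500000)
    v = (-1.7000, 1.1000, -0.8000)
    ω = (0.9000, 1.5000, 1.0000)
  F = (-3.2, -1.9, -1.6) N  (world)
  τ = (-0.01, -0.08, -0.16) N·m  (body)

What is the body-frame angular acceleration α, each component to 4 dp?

α = (-1.1000, 0.2467, -1.6389)

gyro term ω×Iω = (0.0450, -0.1170, 0.1350)
angular accel α = (-1.1000, 0.2467, -1.6389)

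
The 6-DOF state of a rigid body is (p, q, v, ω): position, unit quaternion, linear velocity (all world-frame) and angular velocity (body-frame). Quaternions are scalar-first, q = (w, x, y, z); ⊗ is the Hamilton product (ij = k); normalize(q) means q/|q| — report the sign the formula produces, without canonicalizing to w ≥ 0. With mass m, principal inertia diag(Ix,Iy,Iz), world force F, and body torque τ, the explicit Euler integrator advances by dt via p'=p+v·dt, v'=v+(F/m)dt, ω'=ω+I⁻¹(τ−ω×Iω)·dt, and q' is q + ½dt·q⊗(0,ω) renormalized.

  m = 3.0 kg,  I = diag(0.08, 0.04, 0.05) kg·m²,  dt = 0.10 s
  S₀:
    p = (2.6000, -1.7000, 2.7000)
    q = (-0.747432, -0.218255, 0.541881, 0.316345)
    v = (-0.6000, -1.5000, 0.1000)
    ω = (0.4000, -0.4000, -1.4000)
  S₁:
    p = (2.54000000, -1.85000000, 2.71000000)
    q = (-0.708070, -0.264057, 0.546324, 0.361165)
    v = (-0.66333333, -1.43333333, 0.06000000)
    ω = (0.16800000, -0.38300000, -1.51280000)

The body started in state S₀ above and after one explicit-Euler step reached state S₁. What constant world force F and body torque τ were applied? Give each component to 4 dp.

F = (-1.9000, 2.0000, -1.2000)
τ = (-0.1800, -0.0100, -0.0500)

Δω = ω₁−ω₀ = (-0.23200000, 0.01700000, -0.11280000)
I·α + gyro = (-0.1800, -0.0100, -0.0500)
Δv = v₁−v₀ = (-0.06333333, 0.06666667, -0.04000000)
applied force F = (-1.9000, 2.0000, -1.2000)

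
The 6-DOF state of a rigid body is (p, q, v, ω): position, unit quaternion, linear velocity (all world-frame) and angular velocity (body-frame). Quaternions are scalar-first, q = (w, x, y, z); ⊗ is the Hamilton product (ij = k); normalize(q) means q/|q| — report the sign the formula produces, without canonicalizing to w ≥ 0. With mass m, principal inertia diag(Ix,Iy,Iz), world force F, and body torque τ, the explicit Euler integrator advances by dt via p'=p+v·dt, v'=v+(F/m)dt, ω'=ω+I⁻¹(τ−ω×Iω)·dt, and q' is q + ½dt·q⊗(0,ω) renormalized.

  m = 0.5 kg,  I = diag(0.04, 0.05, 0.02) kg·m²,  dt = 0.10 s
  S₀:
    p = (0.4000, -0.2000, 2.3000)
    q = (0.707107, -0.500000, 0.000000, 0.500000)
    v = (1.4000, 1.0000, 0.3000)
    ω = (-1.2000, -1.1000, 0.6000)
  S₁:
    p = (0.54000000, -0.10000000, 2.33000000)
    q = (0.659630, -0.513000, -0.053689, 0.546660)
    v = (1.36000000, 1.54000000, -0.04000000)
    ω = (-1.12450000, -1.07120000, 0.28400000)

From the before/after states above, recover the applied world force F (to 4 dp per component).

F = (-0.2000, 2.7000, -1.7000)

Δv = v₁−v₀ = (-0.04000000, 0.54000000, -0.34000000)
applied force F = (-0.2000, 2.7000, -1.7000)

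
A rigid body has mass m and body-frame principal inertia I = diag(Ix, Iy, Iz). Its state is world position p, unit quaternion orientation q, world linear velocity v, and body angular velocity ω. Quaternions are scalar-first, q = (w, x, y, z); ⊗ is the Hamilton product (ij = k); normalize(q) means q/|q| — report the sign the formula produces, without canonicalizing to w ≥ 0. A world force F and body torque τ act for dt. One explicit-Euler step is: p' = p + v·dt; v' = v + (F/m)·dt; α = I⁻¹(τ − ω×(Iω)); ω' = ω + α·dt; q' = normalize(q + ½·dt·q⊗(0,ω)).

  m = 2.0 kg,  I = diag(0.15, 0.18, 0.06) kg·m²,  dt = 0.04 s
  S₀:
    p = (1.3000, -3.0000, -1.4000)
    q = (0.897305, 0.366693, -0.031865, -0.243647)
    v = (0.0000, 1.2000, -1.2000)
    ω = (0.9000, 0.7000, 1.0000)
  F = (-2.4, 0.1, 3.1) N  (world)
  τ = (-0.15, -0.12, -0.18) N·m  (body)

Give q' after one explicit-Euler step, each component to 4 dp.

q' = (0.8956, 0.3854, -0.0310, -0.2199)

Hamilton product q⊗(0,ω) = (-0.0640712, 0.9462624, 0.0421382, 1.1826686)
updated quaternion q' = (0.8956, 0.3854, -0.0310, -0.2199)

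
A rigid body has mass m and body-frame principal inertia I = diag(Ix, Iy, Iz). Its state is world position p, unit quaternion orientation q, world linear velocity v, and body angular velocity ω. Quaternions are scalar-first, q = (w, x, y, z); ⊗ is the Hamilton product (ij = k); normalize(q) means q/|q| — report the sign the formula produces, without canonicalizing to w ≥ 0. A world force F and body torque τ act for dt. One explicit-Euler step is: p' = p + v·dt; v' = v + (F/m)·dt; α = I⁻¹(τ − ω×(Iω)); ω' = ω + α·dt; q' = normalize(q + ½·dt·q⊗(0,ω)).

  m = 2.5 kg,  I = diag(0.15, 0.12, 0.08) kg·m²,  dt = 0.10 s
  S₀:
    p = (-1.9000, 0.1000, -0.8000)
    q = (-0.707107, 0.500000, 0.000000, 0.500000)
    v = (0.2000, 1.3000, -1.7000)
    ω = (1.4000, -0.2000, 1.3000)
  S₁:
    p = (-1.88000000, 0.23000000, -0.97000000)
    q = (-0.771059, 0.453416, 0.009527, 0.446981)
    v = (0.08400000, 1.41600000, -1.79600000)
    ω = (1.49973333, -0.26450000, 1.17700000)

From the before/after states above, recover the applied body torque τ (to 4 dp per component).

Δω = ω₁−ω₀ = (0.09973333, -0.06450000, -0.12300000)
ω₀×(Iω₀) = (0.0104, 0.1274, 0.0084)
applied torque τ = (0.1600, 0.0500, -0.0900)

τ = (0.1600, 0.0500, -0.0900)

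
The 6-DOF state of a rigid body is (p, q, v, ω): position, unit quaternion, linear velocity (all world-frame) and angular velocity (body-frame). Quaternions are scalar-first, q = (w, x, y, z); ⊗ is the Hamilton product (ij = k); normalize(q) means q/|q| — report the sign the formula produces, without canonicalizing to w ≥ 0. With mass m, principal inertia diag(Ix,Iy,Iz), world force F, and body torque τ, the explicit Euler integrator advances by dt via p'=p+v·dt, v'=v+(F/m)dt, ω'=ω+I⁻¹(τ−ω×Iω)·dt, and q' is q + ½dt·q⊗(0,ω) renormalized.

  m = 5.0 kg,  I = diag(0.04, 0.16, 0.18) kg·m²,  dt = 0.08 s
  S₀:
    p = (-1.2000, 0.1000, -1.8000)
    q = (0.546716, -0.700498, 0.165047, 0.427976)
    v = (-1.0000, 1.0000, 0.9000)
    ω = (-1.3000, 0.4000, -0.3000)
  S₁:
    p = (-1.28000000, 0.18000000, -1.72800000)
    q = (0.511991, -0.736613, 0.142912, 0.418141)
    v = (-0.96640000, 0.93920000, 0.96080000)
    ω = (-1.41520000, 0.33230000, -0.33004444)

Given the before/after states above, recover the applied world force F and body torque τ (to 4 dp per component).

Δv = v₁−v₀ = (0.03360000, -0.06080000, 0.06080000)
applied force F = (2.1000, -3.8000, 3.8000)
Δω = ω₁−ω₀ = (-0.11520000, -0.06770000, -0.03004444)
ω₀×(Iω₀) = (-0.0024, -0.0546, -0.0624)
I·α + gyro = (-0.0600, -0.1900, -0.1300)

F = (2.1000, -3.8000, 3.8000)
τ = (-0.0600, -0.1900, -0.1300)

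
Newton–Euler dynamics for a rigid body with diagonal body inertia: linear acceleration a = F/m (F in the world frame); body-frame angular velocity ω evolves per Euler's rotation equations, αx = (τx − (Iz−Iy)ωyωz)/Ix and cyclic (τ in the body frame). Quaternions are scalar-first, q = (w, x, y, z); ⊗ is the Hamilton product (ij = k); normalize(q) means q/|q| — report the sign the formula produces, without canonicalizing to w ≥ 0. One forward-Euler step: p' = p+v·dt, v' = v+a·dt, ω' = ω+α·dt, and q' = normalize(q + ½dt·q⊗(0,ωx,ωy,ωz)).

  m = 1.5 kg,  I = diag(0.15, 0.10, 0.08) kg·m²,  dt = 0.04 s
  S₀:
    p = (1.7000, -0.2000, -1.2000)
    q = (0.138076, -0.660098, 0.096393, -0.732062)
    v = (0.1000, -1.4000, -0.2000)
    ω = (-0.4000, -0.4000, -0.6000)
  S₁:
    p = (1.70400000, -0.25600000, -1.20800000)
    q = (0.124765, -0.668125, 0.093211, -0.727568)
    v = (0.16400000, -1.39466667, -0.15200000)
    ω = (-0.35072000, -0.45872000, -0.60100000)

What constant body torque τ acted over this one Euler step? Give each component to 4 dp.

τ = (0.1800, -0.1300, -0.0100)

Δω = ω₁−ω₀ = (0.04928000, -0.05872000, -0.00100000)
ω₀×(Iω₀) = (-0.0048, 0.0168, -0.0080)
applied torque τ = (0.1800, -0.1300, -0.0100)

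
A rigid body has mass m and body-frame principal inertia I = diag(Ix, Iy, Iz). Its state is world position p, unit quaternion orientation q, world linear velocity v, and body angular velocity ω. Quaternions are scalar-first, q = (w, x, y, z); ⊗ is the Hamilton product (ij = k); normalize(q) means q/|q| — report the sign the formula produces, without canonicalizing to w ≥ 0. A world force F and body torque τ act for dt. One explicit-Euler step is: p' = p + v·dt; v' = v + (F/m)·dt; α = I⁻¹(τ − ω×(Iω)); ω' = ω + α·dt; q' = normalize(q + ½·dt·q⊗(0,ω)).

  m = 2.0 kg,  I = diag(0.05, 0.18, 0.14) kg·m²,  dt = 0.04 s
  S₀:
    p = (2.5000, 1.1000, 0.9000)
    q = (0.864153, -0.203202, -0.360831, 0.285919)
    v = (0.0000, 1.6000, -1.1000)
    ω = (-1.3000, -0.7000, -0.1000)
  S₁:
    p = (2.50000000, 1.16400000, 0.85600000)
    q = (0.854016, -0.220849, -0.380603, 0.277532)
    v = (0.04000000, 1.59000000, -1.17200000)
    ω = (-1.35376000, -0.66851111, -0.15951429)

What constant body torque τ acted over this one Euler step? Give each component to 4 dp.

τ = (-0.0700, 0.1300, -0.0900)

ω₁ − ω₀ = (-0.05376000, 0.03148889, -0.05951429)
ω₀×(Iω₀) = (-0.0028, -0.0117, 0.1183)
I·α + gyro = (-0.0700, 0.1300, -0.0900)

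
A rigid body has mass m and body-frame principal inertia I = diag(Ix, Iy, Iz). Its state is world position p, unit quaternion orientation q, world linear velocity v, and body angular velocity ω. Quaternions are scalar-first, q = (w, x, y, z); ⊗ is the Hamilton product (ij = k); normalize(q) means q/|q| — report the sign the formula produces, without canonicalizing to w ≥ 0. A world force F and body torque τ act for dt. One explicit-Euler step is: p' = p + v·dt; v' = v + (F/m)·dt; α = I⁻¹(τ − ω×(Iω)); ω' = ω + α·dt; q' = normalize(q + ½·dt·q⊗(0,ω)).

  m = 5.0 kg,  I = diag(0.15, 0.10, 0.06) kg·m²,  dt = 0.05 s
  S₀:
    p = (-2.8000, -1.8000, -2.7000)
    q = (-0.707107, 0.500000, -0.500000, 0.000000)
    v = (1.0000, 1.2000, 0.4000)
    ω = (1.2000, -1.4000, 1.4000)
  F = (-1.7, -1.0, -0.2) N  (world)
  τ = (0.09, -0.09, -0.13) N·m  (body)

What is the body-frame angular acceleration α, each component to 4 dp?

gyro term ω×Iω = (0.0784, 0.1512, 0.0840)
(τ − ω×Iω)/I = (0.0773, -2.4120, -3.5667)

α = (0.0773, -2.4120, -3.5667)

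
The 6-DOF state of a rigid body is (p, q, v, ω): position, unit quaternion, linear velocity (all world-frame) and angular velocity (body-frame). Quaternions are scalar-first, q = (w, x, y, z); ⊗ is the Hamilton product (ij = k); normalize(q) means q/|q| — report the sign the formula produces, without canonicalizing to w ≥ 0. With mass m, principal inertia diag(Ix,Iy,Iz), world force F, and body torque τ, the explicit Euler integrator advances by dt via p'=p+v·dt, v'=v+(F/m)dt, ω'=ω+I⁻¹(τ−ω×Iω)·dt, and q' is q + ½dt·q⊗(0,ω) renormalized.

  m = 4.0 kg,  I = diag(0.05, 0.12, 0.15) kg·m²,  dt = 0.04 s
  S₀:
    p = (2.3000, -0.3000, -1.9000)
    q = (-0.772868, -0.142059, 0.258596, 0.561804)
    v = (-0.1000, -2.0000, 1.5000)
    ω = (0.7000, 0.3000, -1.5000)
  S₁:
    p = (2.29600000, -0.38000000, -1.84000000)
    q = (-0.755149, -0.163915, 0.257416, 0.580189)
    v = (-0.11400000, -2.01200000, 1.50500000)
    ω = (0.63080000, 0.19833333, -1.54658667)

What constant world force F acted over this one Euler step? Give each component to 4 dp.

F = (-1.4000, -1.2000, 0.5000)

velocity change Δv = (-0.01400000, -0.01200000, 0.00500000)
applied force F = (-1.4000, -1.2000, 0.5000)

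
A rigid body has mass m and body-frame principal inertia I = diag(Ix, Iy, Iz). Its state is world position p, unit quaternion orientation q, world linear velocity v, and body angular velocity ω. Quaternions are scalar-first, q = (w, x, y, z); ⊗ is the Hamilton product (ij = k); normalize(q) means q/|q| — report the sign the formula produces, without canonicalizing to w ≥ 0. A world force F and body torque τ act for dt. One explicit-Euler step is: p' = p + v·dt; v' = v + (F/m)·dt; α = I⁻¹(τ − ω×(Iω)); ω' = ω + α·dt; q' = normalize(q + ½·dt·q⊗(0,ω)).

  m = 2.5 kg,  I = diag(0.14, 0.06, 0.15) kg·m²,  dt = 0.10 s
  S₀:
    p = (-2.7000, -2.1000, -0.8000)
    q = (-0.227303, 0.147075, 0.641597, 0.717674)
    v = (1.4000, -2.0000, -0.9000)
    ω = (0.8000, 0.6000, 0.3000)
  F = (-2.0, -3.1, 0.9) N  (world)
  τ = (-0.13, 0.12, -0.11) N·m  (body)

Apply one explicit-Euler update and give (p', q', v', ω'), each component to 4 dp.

angular accel α = (-1.0443, 2.0400, -0.4773)
ω' = ω + α·dt = (0.6956, 0.8040, 0.2523)
Hamilton product q⊗(0,ω) = (-0.7179204, -0.4199677, 0.3936349, -0.4932235)
updated quaternion q' = (-0.2628, 0.1259, 0.6604, 0.6921)
linear accel F/m = (-0.8000, -1.2400, 0.3600)
new position p' = (-2.5600, -2.3000, -0.8900)
v' = v + a·dt = (1.3200, -2.1240, -0.8640)

p' = (-2.5600, -2.3000, -0.8900)
q' = (-0.2628, 0.1259, 0.6604, 0.6921)
v' = (1.3200, -2.1240, -0.8640)
ω' = (0.6956, 0.8040, 0.2523)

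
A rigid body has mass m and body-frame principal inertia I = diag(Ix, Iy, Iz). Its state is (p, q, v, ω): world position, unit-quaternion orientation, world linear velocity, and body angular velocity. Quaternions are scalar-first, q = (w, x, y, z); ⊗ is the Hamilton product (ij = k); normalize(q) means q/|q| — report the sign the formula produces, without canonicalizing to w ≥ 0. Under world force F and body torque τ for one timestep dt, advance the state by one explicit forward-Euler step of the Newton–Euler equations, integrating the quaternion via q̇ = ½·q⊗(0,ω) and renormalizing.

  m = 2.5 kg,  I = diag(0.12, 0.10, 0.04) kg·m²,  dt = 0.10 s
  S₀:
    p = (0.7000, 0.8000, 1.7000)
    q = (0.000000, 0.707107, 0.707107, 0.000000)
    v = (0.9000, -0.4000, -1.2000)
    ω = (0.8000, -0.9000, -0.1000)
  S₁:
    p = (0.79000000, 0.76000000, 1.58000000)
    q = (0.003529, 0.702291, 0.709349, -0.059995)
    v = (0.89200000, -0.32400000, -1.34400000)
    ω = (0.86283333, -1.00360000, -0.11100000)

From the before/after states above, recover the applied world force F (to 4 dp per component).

velocity change Δv = (-0.00800000, 0.07600000, -0.14400000)
m·(v₁−v₀)/dt = (-0.2000, 1.9000, -3.6000)

F = (-0.2000, 1.9000, -3.6000)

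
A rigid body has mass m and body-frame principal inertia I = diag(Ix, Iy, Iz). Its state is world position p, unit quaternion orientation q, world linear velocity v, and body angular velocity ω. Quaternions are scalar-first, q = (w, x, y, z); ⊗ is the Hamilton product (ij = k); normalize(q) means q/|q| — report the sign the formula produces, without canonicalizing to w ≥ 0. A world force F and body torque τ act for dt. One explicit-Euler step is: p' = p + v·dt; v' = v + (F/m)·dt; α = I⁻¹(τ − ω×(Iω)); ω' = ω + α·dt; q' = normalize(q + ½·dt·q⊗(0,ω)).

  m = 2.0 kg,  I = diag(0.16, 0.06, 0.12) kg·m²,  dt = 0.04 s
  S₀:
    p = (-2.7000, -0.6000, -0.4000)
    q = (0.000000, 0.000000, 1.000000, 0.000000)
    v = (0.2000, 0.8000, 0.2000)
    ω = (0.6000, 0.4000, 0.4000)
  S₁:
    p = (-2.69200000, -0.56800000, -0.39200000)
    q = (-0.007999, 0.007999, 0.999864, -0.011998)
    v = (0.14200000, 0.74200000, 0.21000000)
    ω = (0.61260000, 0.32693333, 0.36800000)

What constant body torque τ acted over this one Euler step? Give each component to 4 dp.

rate change Δω = (0.01260000, -0.07306667, -0.03200000)
gyro term ω₀×Iω₀ = (0.0096, 0.0096, -0.0240)
I·α + gyro = (0.0600, -0.1000, -0.1200)

τ = (0.0600, -0.1000, -0.1200)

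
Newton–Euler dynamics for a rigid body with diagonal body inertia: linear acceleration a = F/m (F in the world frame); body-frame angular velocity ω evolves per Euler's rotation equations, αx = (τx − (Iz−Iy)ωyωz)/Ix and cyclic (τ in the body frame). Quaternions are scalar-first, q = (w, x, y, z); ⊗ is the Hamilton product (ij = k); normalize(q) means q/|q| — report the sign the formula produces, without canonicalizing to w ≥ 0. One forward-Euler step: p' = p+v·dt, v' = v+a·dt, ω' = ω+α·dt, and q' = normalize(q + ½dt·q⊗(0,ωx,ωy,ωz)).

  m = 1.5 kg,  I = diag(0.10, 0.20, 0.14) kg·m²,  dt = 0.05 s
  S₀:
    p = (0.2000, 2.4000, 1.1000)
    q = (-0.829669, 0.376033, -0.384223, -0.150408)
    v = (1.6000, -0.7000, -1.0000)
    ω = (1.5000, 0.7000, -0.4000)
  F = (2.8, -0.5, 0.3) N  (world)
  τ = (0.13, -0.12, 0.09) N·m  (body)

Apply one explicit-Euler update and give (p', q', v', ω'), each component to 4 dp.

p' = (0.2800, 2.3650, 1.0500)
q' = (-0.8378, 0.3511, -0.4003, -0.1210)
v' = (1.6933, -0.7167, -0.9900)
ω' = (1.5566, 0.6640, -0.4054)

ω×(Iω) gyroscopic = (0.0168, 0.0240, 0.1050)
angular accel α = (1.1320, -0.7200, -0.1071)
new body rate ω' = (1.5566, 0.6640, -0.4054)
Hamilton product q⊗(0,ω) = (-0.3552566, -0.9855287, -0.6559671, 1.1714252)
q + ½dt·q⊗(0,ω), renormalized = (-0.8378, 0.3511, -0.4003, -0.1210)
a = F/m = (1.8667, -0.3333, 0.2000)
new position p' = (0.2800, 2.3650, 1.0500)
v' = v + a·dt = (1.6933, -0.7167, -0.9900)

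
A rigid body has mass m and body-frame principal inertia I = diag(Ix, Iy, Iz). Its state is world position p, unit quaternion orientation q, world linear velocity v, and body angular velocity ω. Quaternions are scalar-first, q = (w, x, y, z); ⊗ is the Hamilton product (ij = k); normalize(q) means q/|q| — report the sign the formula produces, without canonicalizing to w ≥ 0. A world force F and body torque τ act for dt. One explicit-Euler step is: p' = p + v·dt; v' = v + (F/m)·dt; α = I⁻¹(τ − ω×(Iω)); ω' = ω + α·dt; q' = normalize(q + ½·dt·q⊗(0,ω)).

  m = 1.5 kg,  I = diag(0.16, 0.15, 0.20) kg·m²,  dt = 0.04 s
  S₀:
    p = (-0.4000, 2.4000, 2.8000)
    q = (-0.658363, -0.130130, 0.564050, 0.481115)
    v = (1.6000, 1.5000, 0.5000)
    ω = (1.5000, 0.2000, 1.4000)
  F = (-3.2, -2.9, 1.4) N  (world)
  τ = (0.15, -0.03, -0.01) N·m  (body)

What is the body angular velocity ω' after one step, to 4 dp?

ω' = (1.5340, 0.2144, 1.3986)

precession coupling ω×(Iω) = (0.0140, -0.0840, -0.0030)
α = I⁻¹(τ − ω×Iω) = (0.8500, 0.3600, -0.0350)
ω + α·dt = (1.5340, 0.2144, 1.3986)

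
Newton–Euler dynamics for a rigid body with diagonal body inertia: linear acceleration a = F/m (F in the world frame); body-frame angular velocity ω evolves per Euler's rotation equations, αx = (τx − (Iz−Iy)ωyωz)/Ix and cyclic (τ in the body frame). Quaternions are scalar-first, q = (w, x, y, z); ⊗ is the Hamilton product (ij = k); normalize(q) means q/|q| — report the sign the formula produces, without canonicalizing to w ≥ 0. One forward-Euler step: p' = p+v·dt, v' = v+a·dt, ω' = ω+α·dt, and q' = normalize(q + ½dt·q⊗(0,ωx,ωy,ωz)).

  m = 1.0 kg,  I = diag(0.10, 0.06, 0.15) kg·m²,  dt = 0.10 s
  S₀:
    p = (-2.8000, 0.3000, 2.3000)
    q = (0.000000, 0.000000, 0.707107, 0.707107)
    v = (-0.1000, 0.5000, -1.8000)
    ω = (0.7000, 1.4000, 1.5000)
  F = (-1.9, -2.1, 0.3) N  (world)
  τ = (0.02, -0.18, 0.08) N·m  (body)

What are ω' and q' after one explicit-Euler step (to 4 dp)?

gyro term ω×Iω = (0.1890, -0.0525, -0.0392)
angular accel α = (-1.6900, -2.1250, 0.7947)
ω + α·dt = (0.5310, 1.1875, 1.5795)
2q̇ = q⊗(0,ω) = (-2.0506103, 0.0707107, 0.4949749, -0.4949749)
q' = normalize(q + ½dt·q⊗(0,ω)) = (-0.1019, 0.0035, 0.7276, 0.6784)

ω' = (0.5310, 1.1875, 1.5795)
q' = (-0.1019, 0.0035, 0.7276, 0.6784)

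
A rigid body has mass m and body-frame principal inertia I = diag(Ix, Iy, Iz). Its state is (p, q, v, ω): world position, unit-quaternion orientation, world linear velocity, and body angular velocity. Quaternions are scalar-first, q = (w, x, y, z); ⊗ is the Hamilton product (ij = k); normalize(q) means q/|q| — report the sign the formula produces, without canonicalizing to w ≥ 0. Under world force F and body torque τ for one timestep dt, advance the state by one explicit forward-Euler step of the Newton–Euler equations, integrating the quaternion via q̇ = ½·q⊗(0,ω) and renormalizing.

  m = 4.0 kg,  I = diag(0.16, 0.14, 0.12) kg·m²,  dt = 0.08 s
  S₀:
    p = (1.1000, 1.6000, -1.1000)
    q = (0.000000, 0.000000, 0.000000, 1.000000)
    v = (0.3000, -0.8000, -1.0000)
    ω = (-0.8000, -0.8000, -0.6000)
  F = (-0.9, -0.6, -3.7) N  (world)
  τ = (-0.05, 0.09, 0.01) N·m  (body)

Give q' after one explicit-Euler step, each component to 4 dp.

q' = (0.0240, 0.0320, -0.0320, 0.9987)

q⊗(0,ω) = (0.6000000, 0.8000000, -0.8000000, 0.0000000)
q + ½dt·q⊗(0,ω), renormalized = (0.0240, 0.0320, -0.0320, 0.9987)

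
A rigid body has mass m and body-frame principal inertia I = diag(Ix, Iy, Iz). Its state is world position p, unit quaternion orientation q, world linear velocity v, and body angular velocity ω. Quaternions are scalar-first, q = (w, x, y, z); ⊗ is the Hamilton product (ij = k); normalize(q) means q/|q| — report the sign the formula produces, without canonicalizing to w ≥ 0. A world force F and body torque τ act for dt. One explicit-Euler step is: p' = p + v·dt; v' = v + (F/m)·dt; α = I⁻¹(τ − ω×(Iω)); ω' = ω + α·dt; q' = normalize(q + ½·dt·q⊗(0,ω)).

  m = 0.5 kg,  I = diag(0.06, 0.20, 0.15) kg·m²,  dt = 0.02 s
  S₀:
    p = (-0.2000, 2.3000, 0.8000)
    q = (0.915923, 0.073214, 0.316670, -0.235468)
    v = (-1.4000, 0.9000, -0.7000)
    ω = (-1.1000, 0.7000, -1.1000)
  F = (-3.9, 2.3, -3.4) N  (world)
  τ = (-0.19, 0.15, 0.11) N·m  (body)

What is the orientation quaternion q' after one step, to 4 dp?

2q̇ = q⊗(0,ω) = (-0.4001484, -1.1910247, 0.9806963, -0.6079285)
updated quaternion q' = (0.9118, 0.0613, 0.3264, -0.2415)

q' = (0.9118, 0.0613, 0.3264, -0.2415)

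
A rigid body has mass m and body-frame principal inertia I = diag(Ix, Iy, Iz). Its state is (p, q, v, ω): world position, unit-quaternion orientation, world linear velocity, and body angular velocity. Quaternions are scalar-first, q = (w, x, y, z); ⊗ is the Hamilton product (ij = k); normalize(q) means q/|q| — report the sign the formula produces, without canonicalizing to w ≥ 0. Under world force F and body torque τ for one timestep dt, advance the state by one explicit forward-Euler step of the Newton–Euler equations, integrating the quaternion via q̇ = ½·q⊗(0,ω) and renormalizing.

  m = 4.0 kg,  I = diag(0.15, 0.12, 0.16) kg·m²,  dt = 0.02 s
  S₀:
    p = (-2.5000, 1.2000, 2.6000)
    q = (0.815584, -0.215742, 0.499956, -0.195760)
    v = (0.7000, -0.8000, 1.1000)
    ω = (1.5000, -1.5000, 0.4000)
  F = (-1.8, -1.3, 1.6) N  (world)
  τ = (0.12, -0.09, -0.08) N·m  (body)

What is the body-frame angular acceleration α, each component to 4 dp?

ω×(Iω) gyroscopic = (-0.0240, -0.0060, 0.0675)
angular accel α = (0.9600, -0.7000, -0.9219)

α = (0.9600, -0.7000, -0.9219)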